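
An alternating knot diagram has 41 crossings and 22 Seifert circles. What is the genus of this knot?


For alternating knots, g = (c - s + 1)/2.
= (41 - 22 + 1)/2
= 20/2 = 10

10


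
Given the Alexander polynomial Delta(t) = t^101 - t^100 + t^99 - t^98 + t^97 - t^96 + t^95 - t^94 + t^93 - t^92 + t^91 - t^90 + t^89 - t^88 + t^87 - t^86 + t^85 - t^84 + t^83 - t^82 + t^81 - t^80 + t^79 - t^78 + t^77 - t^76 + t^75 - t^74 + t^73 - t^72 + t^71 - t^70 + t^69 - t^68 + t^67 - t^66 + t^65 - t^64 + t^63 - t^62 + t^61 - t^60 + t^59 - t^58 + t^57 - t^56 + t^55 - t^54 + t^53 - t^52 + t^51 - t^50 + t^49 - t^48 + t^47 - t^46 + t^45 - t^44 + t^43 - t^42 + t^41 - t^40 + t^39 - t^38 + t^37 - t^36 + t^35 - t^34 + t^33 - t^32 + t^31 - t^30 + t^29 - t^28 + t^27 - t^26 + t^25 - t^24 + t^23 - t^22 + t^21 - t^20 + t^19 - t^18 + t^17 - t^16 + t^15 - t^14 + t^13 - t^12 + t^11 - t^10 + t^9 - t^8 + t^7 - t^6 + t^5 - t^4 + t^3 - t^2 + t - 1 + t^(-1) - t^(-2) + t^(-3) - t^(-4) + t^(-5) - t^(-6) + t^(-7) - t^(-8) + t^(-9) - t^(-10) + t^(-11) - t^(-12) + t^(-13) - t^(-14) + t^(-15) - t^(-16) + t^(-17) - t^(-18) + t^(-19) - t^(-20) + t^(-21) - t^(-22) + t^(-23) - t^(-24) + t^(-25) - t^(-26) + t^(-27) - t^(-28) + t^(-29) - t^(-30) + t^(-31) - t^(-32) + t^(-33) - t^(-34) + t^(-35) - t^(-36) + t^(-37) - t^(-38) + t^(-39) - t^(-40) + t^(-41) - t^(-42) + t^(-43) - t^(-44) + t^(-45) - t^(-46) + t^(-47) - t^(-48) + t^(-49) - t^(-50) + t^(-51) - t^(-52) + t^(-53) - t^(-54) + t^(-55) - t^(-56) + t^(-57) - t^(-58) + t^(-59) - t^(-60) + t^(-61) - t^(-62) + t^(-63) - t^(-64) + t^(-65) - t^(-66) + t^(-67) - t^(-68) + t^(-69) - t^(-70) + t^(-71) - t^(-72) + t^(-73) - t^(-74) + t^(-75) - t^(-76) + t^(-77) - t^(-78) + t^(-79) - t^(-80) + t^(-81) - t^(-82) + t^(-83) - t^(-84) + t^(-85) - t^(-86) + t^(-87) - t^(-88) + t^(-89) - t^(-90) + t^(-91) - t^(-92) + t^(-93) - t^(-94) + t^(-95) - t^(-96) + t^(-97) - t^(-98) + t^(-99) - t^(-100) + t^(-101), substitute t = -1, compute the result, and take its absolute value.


Step 1: The polynomial has 203 terms with alternating signs, exponents from 101 down to -101.
Step 2: Substitute t = -1. The i-th term has coefficient (-1)^i and exponent (m-i),
  so its value is (-1)^i * (-1)^(m-i) = (-1)^m = -1 for every i.
Step 3: All 203 terms equal -1, so Delta(-1) = 203 * (-1) = -203
Step 4: |Delta(-1)| = 203

203


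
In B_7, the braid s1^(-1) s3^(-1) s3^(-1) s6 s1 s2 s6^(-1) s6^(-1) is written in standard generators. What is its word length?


The word length counts the number of generators (including inverses).
Listing each generator: s1^(-1), s3^(-1), s3^(-1), s6, s1, s2, s6^(-1), s6^(-1)
There are 8 generators in this braid word.

8


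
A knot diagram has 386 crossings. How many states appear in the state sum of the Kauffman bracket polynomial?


Each crossing contributes 2 choices (A-smoothing or B-smoothing).
Total states = 2^386 = 157608024785577916849116160400574455220318957081861786671793173616982887085988842445657065019539662563226511961227264

157608024785577916849116160400574455220318957081861786671793173616982887085988842445657065019539662563226511961227264


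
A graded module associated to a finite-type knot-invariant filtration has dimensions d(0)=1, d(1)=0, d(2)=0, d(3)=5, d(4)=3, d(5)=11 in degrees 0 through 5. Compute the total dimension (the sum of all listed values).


Total dimension = d(0) + d(1) + ... + d(5)
= 1 + 0 + 0 + 5 + 3 + 11
= 20

20


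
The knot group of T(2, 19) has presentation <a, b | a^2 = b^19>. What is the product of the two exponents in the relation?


The relation is a^2 = b^19.
Product of exponents = 2 * 19
= 38

38


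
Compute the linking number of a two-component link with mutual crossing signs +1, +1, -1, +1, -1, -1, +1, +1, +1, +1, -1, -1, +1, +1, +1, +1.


Step 1: Count positive crossings: 11
Step 2: Count negative crossings: 5
Step 3: Sum of signs = 11 - 5 = 6
Step 4: Linking number = sum/2 = 6/2 = 3

3


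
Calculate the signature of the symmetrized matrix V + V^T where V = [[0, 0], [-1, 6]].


Step 1: V + V^T = [[0, -1], [-1, 12]]
Step 2: trace = 12, det = -1
Step 3: Discriminant = 12^2 - 4*(-1) = 148
Step 4: Eigenvalues: 12.0828, -0.0827625
Step 5: Signature = (# positive eigenvalues) - (# negative eigenvalues) = 0

0


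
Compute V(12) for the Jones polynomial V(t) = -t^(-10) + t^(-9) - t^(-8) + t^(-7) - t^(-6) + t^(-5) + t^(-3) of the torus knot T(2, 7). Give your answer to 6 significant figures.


Substituting t = 12 into V(t) = -t^(-10) + t^(-9) - t^(-8) + t^(-7) - t^(-6) + t^(-5) + t^(-3):
  (-)t^(-10) = -1.61506e-11
  (+)t^(-9) = 1.93807e-10
  (-)t^(-8) = -2.32568e-09
  (+)t^(-7) = 2.79082e-08
  (-)t^(-6) = -3.34898e-07
  (+)t^(-5) = 4.01878e-06
  (+)t^(-3) = 0.000578704
Sum = (-1.61506e-11) + (1.93807e-10) + (-2.32568e-09) + (2.79082e-08) + (-3.34898e-07) + (4.01878e-06) + (0.000578704)
= 0.0005824133416
Rounded to 6 significant figures: 0.000582413

0.000582413


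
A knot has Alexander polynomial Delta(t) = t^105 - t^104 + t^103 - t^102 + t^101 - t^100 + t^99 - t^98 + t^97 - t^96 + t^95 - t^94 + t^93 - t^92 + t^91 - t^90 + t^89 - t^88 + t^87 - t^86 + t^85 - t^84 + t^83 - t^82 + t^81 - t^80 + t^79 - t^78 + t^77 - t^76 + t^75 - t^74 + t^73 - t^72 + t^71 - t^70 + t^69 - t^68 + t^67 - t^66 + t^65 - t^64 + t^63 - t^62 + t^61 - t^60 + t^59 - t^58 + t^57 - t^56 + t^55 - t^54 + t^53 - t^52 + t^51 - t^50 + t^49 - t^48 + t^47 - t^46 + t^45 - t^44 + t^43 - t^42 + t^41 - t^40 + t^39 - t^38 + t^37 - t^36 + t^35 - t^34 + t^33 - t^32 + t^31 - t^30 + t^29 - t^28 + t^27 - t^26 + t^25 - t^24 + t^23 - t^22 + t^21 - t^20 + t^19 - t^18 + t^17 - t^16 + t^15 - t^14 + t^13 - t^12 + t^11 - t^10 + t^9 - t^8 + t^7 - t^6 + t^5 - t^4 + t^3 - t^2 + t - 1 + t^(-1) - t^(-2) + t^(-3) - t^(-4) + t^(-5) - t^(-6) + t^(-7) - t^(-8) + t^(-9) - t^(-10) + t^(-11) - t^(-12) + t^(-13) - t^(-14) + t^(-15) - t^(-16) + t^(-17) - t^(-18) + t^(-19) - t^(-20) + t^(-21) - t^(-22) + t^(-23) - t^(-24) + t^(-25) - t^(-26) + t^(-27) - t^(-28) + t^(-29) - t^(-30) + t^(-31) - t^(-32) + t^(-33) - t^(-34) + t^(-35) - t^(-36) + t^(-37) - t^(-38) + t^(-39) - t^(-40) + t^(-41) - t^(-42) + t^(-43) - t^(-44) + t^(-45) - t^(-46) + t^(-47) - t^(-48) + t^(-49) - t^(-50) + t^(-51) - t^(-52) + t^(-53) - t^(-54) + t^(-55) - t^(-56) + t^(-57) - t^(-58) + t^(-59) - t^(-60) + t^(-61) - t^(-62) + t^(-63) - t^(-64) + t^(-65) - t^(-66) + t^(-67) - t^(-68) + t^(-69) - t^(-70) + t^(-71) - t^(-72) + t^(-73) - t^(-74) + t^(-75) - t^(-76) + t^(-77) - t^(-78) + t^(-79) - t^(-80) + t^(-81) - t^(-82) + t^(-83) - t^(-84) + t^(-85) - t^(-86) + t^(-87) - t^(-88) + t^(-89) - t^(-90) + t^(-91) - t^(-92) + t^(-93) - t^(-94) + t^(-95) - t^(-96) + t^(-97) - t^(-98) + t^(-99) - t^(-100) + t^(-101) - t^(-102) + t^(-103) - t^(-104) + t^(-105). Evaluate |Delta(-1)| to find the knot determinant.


Step 1: The polynomial has 211 terms with alternating signs, exponents from 105 down to -105.
Step 2: Substitute t = -1. The i-th term has coefficient (-1)^i and exponent (m-i),
  so its value is (-1)^i * (-1)^(m-i) = (-1)^m = -1 for every i.
Step 3: All 211 terms equal -1, so Delta(-1) = 211 * (-1) = -211
Step 4: |Delta(-1)| = 211

211


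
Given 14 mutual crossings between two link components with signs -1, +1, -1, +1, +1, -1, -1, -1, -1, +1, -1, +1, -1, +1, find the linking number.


Step 1: Count positive crossings: 6
Step 2: Count negative crossings: 8
Step 3: Sum of signs = 6 - 8 = -2
Step 4: Linking number = sum/2 = -2/2 = -1

-1


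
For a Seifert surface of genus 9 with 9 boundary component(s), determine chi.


chi = 2 - 2g - b
= 2 - 2*9 - 9
= 2 - 18 - 9 = -25

-25


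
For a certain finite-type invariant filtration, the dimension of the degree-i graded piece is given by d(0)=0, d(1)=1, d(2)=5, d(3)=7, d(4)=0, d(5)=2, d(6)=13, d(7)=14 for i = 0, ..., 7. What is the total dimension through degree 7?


Total dimension = d(0) + d(1) + ... + d(7)
= 0 + 1 + 5 + 7 + 0 + 2 + 13 + 14
= 42

42


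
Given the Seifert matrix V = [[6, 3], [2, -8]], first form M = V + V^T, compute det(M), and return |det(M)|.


Step 1: Form V + V^T where V = [[6, 3], [2, -8]]
  V^T = [[6, 2], [3, -8]]
  V + V^T = [[12, 5], [5, -16]]
Step 2: det(V + V^T) = 12*(-16) - 5*5
  = -192 - 25 = -217
Step 3: Knot determinant = |det(V + V^T)| = |-217| = 217

217


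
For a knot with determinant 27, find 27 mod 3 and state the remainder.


Step 1: A knot is p-colorable if and only if p divides its determinant.
Step 2: Compute 27 mod 3.
27 = 9 * 3 + 0
Step 3: 27 mod 3 = 0
Step 4: The knot is 3-colorable: yes

0


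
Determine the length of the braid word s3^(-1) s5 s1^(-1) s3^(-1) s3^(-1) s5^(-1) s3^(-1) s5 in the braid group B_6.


The word length counts the number of generators (including inverses).
Listing each generator: s3^(-1), s5, s1^(-1), s3^(-1), s3^(-1), s5^(-1), s3^(-1), s5
There are 8 generators in this braid word.

8


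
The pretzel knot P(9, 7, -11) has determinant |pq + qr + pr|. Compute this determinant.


Step 1: Compute pq + qr + pr.
pq = 9*7 = 63
qr = 7*(-11) = -77
pr = 9*(-11) = -99
pq + qr + pr = 63 + (-77) + (-99) = -113
Step 2: Take absolute value.
det(P(9,7,-11)) = |-113| = 113

113


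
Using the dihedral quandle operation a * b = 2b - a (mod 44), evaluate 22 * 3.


22 * 3 = 2*3 - 22 mod 44
= 6 - 22 mod 44
= -16 mod 44 = 28

28


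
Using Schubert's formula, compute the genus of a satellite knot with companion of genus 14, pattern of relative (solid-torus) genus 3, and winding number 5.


Schubert: g(satellite) = g_rel(pattern) + |winding| * g(companion),
where g_rel(pattern) is the genus of the pattern relative to the solid torus.
= 3 + 5 * 14
= 3 + 70 = 73

73


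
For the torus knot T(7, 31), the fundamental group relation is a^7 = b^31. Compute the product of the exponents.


The relation is a^7 = b^31.
Product of exponents = 7 * 31
= 217

217


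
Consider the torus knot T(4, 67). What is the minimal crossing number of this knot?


For a torus knot T(p, q) with gcd(p,q)=1,
the crossing number is min(p*(q-1), q*(p-1)).
p*(q-1) = 4*66 = 264
q*(p-1) = 67*3 = 201
min(264, 201) = 201

201


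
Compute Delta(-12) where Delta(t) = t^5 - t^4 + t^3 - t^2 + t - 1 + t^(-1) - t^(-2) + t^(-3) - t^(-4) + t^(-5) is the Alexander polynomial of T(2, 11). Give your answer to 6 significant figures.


Substituting t = -12 into Delta(t) = t^5 - t^4 + t^3 - t^2 + t - 1 + t^(-1) - t^(-2) + t^(-3) - t^(-4) + t^(-5):
Term values: (-248832) + (-20736) + (-1728) + (-144) + (-12) + (-1) + (-0.0833333) + (-0.00694444) + (-0.000578704) + (-4.82253e-05) + (-4.01878e-06)
Sum = -271453.0909
Rounded to 6 significant figures: -271453

-271453


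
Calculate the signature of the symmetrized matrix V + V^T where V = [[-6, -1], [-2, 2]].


Step 1: V + V^T = [[-12, -3], [-3, 4]]
Step 2: trace = -8, det = -57
Step 3: Discriminant = (-8)^2 - 4*(-57) = 292
Step 4: Eigenvalues: 4.544, -12.544
Step 5: Signature = (# positive eigenvalues) - (# negative eigenvalues) = 0

0


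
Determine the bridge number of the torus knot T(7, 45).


The bridge number of T(p,q) is min(p,q).
min(7, 45) = 7

7


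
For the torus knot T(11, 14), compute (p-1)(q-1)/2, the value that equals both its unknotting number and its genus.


For a torus knot T(p,q), both the unknotting number and genus equal (p-1)(q-1)/2.
= (11-1)(14-1)/2
= 10*13/2
= 130/2 = 65

65


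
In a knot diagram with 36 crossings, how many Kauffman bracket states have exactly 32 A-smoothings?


We choose which 32 of 36 crossings get A-smoothings.
C(36, 32) = 36! / (32! * 4!)
= 58905

58905


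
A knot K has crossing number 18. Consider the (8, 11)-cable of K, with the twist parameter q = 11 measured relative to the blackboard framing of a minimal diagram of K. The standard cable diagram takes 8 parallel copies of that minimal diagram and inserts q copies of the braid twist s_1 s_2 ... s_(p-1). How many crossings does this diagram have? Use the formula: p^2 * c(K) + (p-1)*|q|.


Step 1: Each of the c(K) crossings of the companion diagram becomes p*p = p^2 crossings among the p parallel strands, and each of the |q| twists s_1 s_2 ... s_(p-1) adds (p-1) crossings.
  Crossings = p^2 * c(K) + (p-1)*|q|
Step 2: = 8^2 * 18 + (8-1)*11
Step 3: = 64*18 + 7*11
Step 4: = 1152 + 77 = 1229

1229


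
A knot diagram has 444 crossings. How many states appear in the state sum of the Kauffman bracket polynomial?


Each crossing contributes 2 choices (A-smoothing or B-smoothing).
Total states = 2^444 = 45427420268475430659332737993000283397102585042957378767593137448789955507087370207886940669610222847547657600391636120845912601788416

45427420268475430659332737993000283397102585042957378767593137448789955507087370207886940669610222847547657600391636120845912601788416


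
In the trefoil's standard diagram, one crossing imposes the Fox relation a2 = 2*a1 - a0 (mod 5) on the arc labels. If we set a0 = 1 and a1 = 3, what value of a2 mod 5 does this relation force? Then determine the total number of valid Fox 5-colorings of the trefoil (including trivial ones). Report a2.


Step 1: Apply the given crossing relation 2*a1 - a0 - a2 = 0 (mod 5).
  a2 = 2*a1 - a0 mod 5
  a2 = 2*3 - 1 mod 5
  a2 = 6 - 1 mod 5
  a2 = 5 mod 5 = 0
Step 2: The trefoil has determinant 3.
  Number of Fox p-colorings (p prime) is p^2 if p = 3, else p.
  Since 5 does not divide 3, only trivial (constant) colorings exist.
  (So the trial a0 = 1, a1 = 3 with a0 != a1 does NOT extend to a valid coloring of the whole trefoil: the other two crossing relations require 3*(a1 - a0) = 0 (mod 5), which fails.)
  Total colorings = 5
Step 3: a2 = 0, total Fox 5-colorings = 5

0


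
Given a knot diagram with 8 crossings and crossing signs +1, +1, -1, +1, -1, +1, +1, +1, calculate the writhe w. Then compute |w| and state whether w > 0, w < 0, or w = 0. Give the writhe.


Step 1: Count positive crossings (+1).
Positive crossings: 6
Step 2: Count negative crossings (-1).
Negative crossings: 2
Step 3: Writhe = (positive) - (negative)
w = 6 - 2 = 4
Step 4: |w| = 4, and w is positive

4


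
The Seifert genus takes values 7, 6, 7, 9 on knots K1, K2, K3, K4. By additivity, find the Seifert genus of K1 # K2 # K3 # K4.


The Seifert genus is additive under connected sum.
Seifert genus(K1 # K2 # K3 # K4) = (7) + (6) + (7) + (9)
= 29

29


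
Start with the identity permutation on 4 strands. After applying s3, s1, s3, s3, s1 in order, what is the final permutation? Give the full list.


Starting with identity [1, 2, 3, 4].
Apply generators in sequence:
  After s3: [1, 2, 4, 3]
  After s1: [2, 1, 4, 3]
  After s3: [2, 1, 3, 4]
  After s3: [2, 1, 4, 3]
  After s1: [1, 2, 4, 3]
Final permutation: [1, 2, 4, 3]

[1, 2, 4, 3]


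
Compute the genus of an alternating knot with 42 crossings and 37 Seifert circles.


For alternating knots, g = (c - s + 1)/2.
= (42 - 37 + 1)/2
= 6/2 = 3

3


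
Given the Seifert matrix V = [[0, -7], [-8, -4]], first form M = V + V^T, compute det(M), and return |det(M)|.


Step 1: Form V + V^T where V = [[0, -7], [-8, -4]]
  V^T = [[0, -8], [-7, -4]]
  V + V^T = [[0, -15], [-15, -8]]
Step 2: det(V + V^T) = 0*(-8) - (-15)*(-15)
  = 0 - 225 = -225
Step 3: Knot determinant = |det(V + V^T)| = |-225| = 225

225


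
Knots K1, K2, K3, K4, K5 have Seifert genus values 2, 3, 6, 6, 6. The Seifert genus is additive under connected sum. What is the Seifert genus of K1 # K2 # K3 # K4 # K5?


The Seifert genus is additive under connected sum.
Seifert genus(K1 # K2 # K3 # K4 # K5) = (2) + (3) + (6) + (6) + (6)
= 23

23


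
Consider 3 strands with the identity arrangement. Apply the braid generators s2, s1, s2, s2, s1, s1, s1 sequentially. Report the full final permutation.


Starting with identity [1, 2, 3].
Apply generators in sequence:
  After s2: [1, 3, 2]
  After s1: [3, 1, 2]
  After s2: [3, 2, 1]
  After s2: [3, 1, 2]
  After s1: [1, 3, 2]
  After s1: [3, 1, 2]
  After s1: [1, 3, 2]
Final permutation: [1, 3, 2]

[1, 3, 2]


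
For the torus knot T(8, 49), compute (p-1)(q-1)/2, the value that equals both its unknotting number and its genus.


For a torus knot T(p,q), both the unknotting number and genus equal (p-1)(q-1)/2.
= (8-1)(49-1)/2
= 7*48/2
= 336/2 = 168

168


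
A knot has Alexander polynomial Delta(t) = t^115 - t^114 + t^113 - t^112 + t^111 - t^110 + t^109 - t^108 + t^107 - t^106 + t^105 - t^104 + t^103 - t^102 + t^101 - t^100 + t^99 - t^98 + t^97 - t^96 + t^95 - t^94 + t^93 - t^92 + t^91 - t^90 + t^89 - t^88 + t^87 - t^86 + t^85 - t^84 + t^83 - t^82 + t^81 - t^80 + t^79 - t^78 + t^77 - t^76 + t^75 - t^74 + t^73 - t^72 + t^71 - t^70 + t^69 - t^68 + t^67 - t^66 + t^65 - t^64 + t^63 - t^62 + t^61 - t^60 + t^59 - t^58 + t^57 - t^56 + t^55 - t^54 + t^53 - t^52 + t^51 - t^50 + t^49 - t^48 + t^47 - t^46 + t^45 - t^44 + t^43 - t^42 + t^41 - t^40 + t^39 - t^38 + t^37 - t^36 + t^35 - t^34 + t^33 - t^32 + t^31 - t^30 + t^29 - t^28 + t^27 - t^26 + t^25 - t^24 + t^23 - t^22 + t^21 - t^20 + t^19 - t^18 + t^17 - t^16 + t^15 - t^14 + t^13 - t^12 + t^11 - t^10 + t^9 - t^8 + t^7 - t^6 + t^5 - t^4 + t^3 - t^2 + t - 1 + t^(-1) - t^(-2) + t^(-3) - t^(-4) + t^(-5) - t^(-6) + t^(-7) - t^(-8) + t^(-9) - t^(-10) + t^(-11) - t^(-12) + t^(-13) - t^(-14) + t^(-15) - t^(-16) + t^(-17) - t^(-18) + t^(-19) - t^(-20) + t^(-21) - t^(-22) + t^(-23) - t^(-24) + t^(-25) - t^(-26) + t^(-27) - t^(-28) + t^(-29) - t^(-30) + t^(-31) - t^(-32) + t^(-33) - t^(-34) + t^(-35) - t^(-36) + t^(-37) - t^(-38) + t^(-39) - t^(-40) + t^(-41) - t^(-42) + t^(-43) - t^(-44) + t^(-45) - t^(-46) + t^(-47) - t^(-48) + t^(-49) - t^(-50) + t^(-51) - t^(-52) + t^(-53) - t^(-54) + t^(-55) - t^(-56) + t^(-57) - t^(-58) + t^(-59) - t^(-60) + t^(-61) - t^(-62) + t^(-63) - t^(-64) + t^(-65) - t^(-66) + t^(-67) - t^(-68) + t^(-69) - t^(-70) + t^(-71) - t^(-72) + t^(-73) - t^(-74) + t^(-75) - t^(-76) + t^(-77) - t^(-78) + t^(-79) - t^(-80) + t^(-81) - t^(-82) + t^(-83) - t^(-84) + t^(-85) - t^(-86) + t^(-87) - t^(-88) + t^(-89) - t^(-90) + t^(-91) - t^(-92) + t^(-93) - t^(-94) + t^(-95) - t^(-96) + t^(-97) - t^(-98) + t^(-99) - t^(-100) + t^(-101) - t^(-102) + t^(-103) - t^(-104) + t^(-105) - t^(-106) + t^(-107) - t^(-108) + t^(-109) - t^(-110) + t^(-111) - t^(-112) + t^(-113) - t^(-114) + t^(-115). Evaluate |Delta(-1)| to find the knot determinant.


Step 1: The polynomial has 231 terms with alternating signs, exponents from 115 down to -115.
Step 2: Substitute t = -1. The i-th term has coefficient (-1)^i and exponent (m-i),
  so its value is (-1)^i * (-1)^(m-i) = (-1)^m = -1 for every i.
Step 3: All 231 terms equal -1, so Delta(-1) = 231 * (-1) = -231
Step 4: |Delta(-1)| = 231

231


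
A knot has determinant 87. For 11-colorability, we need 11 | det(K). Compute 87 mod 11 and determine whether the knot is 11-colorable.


Step 1: A knot is p-colorable if and only if p divides its determinant.
Step 2: Compute 87 mod 11.
87 = 7 * 11 + 10
Step 3: 87 mod 11 = 10
Step 4: The knot is 11-colorable: no

10


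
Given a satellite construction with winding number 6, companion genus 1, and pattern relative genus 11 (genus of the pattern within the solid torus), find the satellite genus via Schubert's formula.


Schubert: g(satellite) = g_rel(pattern) + |winding| * g(companion),
where g_rel(pattern) is the genus of the pattern relative to the solid torus.
= 11 + 6 * 1
= 11 + 6 = 17

17


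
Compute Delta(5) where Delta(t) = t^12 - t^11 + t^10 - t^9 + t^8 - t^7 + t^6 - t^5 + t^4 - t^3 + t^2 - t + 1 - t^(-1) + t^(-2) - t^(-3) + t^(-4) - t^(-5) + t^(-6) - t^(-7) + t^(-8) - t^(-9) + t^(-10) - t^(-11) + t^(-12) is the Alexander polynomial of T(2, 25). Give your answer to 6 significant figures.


Substituting t = 5 into Delta(t) = t^12 - t^11 + t^10 - t^9 + t^8 - t^7 + t^6 - t^5 + t^4 - t^3 + t^2 - t + 1 - t^(-1) + t^(-2) - t^(-3) + t^(-4) - t^(-5) + t^(-6) - t^(-7) + t^(-8) - t^(-9) + t^(-10) - t^(-11) + t^(-12):
Term values: (244140625) + (-48828125) + (9765625) + (-1953125) + (390625) + (-78125) + (15625) + (-3125) + (625) + (-125) + (25) + (-5) + (1) + (-0.2) + (0.04) + (-0.008) + (0.0016) + (-0.00032) + (6.4e-05) + (-1.28e-05) + (2.56e-06) + (-5.12e-07) + (1.024e-07) + (-2.048e-08) + (4.096e-09)
Sum = 203450520.8
Rounded to 6 significant figures: 2.03451e+08

2.03451e+08


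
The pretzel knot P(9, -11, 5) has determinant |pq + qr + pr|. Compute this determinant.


Step 1: Compute pq + qr + pr.
pq = 9*(-11) = -99
qr = (-11)*5 = -55
pr = 9*5 = 45
pq + qr + pr = -99 + (-55) + 45 = -109
Step 2: Take absolute value.
det(P(9,-11,5)) = |-109| = 109

109


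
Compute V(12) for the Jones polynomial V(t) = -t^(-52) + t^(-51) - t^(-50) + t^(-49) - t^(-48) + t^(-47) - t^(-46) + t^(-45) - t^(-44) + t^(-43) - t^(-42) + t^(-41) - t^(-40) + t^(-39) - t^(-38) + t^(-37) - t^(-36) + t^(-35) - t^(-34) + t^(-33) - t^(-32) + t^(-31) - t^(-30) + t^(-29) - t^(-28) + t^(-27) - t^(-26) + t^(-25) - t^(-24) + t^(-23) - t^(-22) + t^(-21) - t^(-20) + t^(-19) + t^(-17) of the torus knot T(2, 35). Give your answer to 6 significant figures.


Substituting t = 12 into V(t) = -t^(-52) + t^(-51) - t^(-50) + t^(-49) - t^(-48) + t^(-47) - t^(-46) + t^(-45) - t^(-44) + t^(-43) - t^(-42) + t^(-41) - t^(-40) + t^(-39) - t^(-38) + t^(-37) - t^(-36) + t^(-35) - t^(-34) + t^(-33) - t^(-32) + t^(-31) - t^(-30) + t^(-29) - t^(-28) + t^(-27) - t^(-26) + t^(-25) - t^(-24) + t^(-23) - t^(-22) + t^(-21) - t^(-20) + t^(-19) + t^(-17):
  (-)t^(-52) = -7.63089e-57
  (+)t^(-51) = 9.15707e-56
  (-)t^(-50) = -1.09885e-54
  (+)t^(-49) = 1.31862e-53
  (-)t^(-48) = -1.58234e-52
  (+)t^(-47) = 1.89881e-51
  (-)t^(-46) = -2.27857e-50
  (+)t^(-45) = 2.73429e-49
  (-)t^(-44) = -3.28114e-48
  (+)t^(-43) = 3.93737e-47
  (-)t^(-42) = -4.72485e-46
  (+)t^(-41) = 5.66982e-45
  (-)t^(-40) = -6.80378e-44
  (+)t^(-39) = 8.16453e-43
  (-)t^(-38) = -9.79744e-42
  (+)t^(-37) = 1.17569e-40
  (-)t^(-36) = -1.41083e-39
  (+)t^(-35) = 1.693e-38
  (-)t^(-34) = -2.0316e-37
  (+)t^(-33) = 2.43792e-36
  (-)t^(-32) = -2.9255e-35
  (+)t^(-31) = 3.5106e-34
  (-)t^(-30) = -4.21272e-33
  (+)t^(-29) = 5.05526e-32
  (-)t^(-28) = -6.06632e-31
  (+)t^(-27) = 7.27958e-30
  (-)t^(-26) = -8.7355e-29
  (+)t^(-25) = 1.04826e-27
  (-)t^(-24) = -1.25791e-26
  (+)t^(-23) = 1.50949e-25
  (-)t^(-22) = -1.81139e-24
  (+)t^(-21) = 2.17367e-23
  (-)t^(-20) = -2.60841e-22
  (+)t^(-19) = 3.13009e-21
  (+)t^(-17) = 4.50732e-19
Sum = (-7.63089e-57) + (9.15707e-56) + (-1.09885e-54) + (1.31862e-53) + (-1.58234e-52) + (1.89881e-51) + (-2.27857e-50) + (2.73429e-49) + (-3.28114e-48) + (3.93737e-47) + (-4.72485e-46) + (5.66982e-45) + (-6.80378e-44) + (8.16453e-43) + (-9.79744e-42) + (1.17569e-40) + (-1.41083e-39) + (1.693e-38) + (-2.0316e-37) + (2.43792e-36) + (-2.9255e-35) + (3.5106e-34) + (-4.21272e-33) + (5.05526e-32) + (-6.06632e-31) + (7.27958e-30) + (-8.7355e-29) + (1.04826e-27) + (-1.25791e-26) + (1.50949e-25) + (-1.81139e-24) + (2.17367e-23) + (-2.60841e-22) + (3.13009e-21) + (4.50732e-19)
= 4.536217516e-19
Rounded to 6 significant figures: 4.53622e-19

4.53622e-19


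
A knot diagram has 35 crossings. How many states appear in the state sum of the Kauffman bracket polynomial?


Each crossing contributes 2 choices (A-smoothing or B-smoothing).
Total states = 2^35 = 34359738368

34359738368


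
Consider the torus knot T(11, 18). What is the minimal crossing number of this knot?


For a torus knot T(p, q) with gcd(p,q)=1,
the crossing number is min(p*(q-1), q*(p-1)).
p*(q-1) = 11*17 = 187
q*(p-1) = 18*10 = 180
min(187, 180) = 180

180


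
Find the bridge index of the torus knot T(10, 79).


The bridge number of T(p,q) is min(p,q).
min(10, 79) = 10

10


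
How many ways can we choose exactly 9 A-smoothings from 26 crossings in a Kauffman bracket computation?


We choose which 9 of 26 crossings get A-smoothings.
C(26, 9) = 26! / (9! * 17!)
= 3124550

3124550


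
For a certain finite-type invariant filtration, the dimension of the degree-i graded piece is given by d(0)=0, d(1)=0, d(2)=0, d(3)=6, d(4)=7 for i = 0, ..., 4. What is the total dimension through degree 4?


Total dimension = d(0) + d(1) + ... + d(4)
= 0 + 0 + 0 + 6 + 7
= 13

13


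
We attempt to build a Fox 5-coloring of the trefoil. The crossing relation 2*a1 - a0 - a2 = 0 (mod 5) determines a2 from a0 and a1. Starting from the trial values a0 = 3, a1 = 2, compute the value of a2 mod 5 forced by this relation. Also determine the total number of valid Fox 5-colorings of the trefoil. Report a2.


Step 1: Apply the given crossing relation 2*a1 - a0 - a2 = 0 (mod 5).
  a2 = 2*a1 - a0 mod 5
  a2 = 2*2 - 3 mod 5
  a2 = 4 - 3 mod 5
  a2 = 1 mod 5 = 1
Step 2: The trefoil has determinant 3.
  Number of Fox p-colorings (p prime) is p^2 if p = 3, else p.
  Since 5 does not divide 3, only trivial (constant) colorings exist.
  (So the trial a0 = 3, a1 = 2 with a0 != a1 does NOT extend to a valid coloring of the whole trefoil: the other two crossing relations require 3*(a1 - a0) = 0 (mod 5), which fails.)
  Total colorings = 5
Step 3: a2 = 1, total Fox 5-colorings = 5

1


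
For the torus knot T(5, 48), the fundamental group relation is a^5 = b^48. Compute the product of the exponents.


The relation is a^5 = b^48.
Product of exponents = 5 * 48
= 240

240


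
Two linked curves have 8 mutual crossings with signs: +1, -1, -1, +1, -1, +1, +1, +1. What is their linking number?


Step 1: Count positive crossings: 5
Step 2: Count negative crossings: 3
Step 3: Sum of signs = 5 - 3 = 2
Step 4: Linking number = sum/2 = 2/2 = 1

1


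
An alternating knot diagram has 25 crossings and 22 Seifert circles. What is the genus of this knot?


For alternating knots, g = (c - s + 1)/2.
= (25 - 22 + 1)/2
= 4/2 = 2

2


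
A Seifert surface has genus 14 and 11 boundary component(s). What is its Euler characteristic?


chi = 2 - 2g - b
= 2 - 2*14 - 11
= 2 - 28 - 11 = -37

-37


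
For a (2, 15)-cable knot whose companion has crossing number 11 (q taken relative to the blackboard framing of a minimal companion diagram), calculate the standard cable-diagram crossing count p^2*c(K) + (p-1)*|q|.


Step 1: Each of the c(K) crossings of the companion diagram becomes p*p = p^2 crossings among the p parallel strands, and each of the |q| twists s_1 s_2 ... s_(p-1) adds (p-1) crossings.
  Crossings = p^2 * c(K) + (p-1)*|q|
Step 2: = 2^2 * 11 + (2-1)*15
Step 3: = 4*11 + 1*15
Step 4: = 44 + 15 = 59

59


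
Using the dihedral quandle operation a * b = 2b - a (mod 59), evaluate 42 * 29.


42 * 29 = 2*29 - 42 mod 59
= 58 - 42 mod 59
= 16 mod 59 = 16

16


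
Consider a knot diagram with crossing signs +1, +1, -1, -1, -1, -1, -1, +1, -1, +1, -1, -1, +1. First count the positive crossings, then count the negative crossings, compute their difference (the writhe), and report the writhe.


Step 1: Count positive crossings (+1).
Positive crossings: 5
Step 2: Count negative crossings (-1).
Negative crossings: 8
Step 3: Writhe = (positive) - (negative)
w = 5 - 8 = -3
Step 4: |w| = 3, and w is negative

-3


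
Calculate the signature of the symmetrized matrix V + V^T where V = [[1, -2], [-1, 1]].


Step 1: V + V^T = [[2, -3], [-3, 2]]
Step 2: trace = 4, det = -5
Step 3: Discriminant = 4^2 - 4*(-5) = 36
Step 4: Eigenvalues: 5, -1
Step 5: Signature = (# positive eigenvalues) - (# negative eigenvalues) = 0

0


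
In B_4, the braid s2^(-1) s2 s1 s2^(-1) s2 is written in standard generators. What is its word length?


The word length counts the number of generators (including inverses).
Listing each generator: s2^(-1), s2, s1, s2^(-1), s2
There are 5 generators in this braid word.

5


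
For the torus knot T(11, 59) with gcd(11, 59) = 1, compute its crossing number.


For a torus knot T(p, q) with gcd(p,q)=1,
the crossing number is min(p*(q-1), q*(p-1)).
p*(q-1) = 11*58 = 638
q*(p-1) = 59*10 = 590
min(638, 590) = 590

590


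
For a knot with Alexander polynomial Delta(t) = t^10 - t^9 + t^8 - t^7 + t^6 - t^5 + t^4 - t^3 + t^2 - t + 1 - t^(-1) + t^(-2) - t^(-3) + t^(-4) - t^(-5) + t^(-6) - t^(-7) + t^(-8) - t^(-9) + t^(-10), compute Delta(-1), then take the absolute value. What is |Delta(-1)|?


Step 1: The polynomial has 21 terms with alternating signs, exponents from 10 down to -10.
Step 2: Substitute t = -1. The i-th term has coefficient (-1)^i and exponent (m-i),
  so its value is (-1)^i * (-1)^(m-i) = (-1)^m = 1 for every i.
Step 3: All 21 terms equal 1, so Delta(-1) = 21 * (1) = 21
Step 4: |Delta(-1)| = 21

21


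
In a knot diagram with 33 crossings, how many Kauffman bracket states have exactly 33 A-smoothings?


We choose which 33 of 33 crossings get A-smoothings.
C(33, 33) = 33! / (33! * 0!)
= 1

1


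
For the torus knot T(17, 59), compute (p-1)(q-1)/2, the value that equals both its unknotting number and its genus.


For a torus knot T(p,q), both the unknotting number and genus equal (p-1)(q-1)/2.
= (17-1)(59-1)/2
= 16*58/2
= 928/2 = 464

464


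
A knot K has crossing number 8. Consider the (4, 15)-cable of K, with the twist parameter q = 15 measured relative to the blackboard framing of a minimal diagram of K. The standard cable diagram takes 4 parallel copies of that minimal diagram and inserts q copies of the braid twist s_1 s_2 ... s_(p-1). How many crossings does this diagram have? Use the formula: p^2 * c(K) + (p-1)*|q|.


Step 1: Each of the c(K) crossings of the companion diagram becomes p*p = p^2 crossings among the p parallel strands, and each of the |q| twists s_1 s_2 ... s_(p-1) adds (p-1) crossings.
  Crossings = p^2 * c(K) + (p-1)*|q|
Step 2: = 4^2 * 8 + (4-1)*15
Step 3: = 16*8 + 3*15
Step 4: = 128 + 45 = 173

173


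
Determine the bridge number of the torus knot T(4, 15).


The bridge number of T(p,q) is min(p,q).
min(4, 15) = 4

4


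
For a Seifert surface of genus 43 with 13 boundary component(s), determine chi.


chi = 2 - 2g - b
= 2 - 2*43 - 13
= 2 - 86 - 13 = -97

-97


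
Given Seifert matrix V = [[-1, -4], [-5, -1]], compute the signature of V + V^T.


Step 1: V + V^T = [[-2, -9], [-9, -2]]
Step 2: trace = -4, det = -77
Step 3: Discriminant = (-4)^2 - 4*(-77) = 324
Step 4: Eigenvalues: 7, -11
Step 5: Signature = (# positive eigenvalues) - (# negative eigenvalues) = 0

0


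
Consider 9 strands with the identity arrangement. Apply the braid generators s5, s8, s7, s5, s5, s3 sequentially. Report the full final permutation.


Starting with identity [1, 2, 3, 4, 5, 6, 7, 8, 9].
Apply generators in sequence:
  After s5: [1, 2, 3, 4, 6, 5, 7, 8, 9]
  After s8: [1, 2, 3, 4, 6, 5, 7, 9, 8]
  After s7: [1, 2, 3, 4, 6, 5, 9, 7, 8]
  After s5: [1, 2, 3, 4, 5, 6, 9, 7, 8]
  After s5: [1, 2, 3, 4, 6, 5, 9, 7, 8]
  After s3: [1, 2, 4, 3, 6, 5, 9, 7, 8]
Final permutation: [1, 2, 4, 3, 6, 5, 9, 7, 8]

[1, 2, 4, 3, 6, 5, 9, 7, 8]


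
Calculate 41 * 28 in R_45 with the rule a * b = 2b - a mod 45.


41 * 28 = 2*28 - 41 mod 45
= 56 - 41 mod 45
= 15 mod 45 = 15

15


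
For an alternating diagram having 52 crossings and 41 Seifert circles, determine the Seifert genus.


For alternating knots, g = (c - s + 1)/2.
= (52 - 41 + 1)/2
= 12/2 = 6

6


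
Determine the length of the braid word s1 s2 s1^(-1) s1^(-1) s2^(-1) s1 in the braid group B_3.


The word length counts the number of generators (including inverses).
Listing each generator: s1, s2, s1^(-1), s1^(-1), s2^(-1), s1
There are 6 generators in this braid word.

6


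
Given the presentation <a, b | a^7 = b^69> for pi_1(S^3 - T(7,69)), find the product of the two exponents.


The relation is a^7 = b^69.
Product of exponents = 7 * 69
= 483

483


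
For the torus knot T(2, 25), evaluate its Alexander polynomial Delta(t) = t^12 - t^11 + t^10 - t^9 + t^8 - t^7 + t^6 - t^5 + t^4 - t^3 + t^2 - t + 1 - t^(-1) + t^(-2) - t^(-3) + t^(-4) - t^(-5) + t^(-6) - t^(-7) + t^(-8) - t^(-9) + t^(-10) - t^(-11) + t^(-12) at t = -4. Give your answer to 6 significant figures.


Substituting t = -4 into Delta(t) = t^12 - t^11 + t^10 - t^9 + t^8 - t^7 + t^6 - t^5 + t^4 - t^3 + t^2 - t + 1 - t^(-1) + t^(-2) - t^(-3) + t^(-4) - t^(-5) + t^(-6) - t^(-7) + t^(-8) - t^(-9) + t^(-10) - t^(-11) + t^(-12):
Term values: (16777216) + (4194304) + (1048576) + (262144) + (65536) + (16384) + (4096) + (1024) + (256) + (64) + (16) + (4) + (1) + (0.25) + (0.0625) + (0.015625) + (0.00390625) + (0.000976562) + (0.000244141) + (6.10352e-05) + (1.52588e-05) + (3.8147e-06) + (9.53674e-07) + (2.38419e-07) + (5.96046e-08)
Sum = 22369621.33
Rounded to 6 significant figures: 2.23696e+07

2.23696e+07


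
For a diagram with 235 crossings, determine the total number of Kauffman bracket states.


Each crossing contributes 2 choices (A-smoothing or B-smoothing).
Total states = 2^235 = 55213970774324510299478046898216203619608871777363092441300193790394368

55213970774324510299478046898216203619608871777363092441300193790394368


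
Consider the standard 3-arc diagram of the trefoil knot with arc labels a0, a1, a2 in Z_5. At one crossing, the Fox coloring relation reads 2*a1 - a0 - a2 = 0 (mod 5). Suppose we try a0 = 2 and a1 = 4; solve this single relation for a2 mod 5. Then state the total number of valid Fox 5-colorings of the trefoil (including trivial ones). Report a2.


Step 1: Apply the given crossing relation 2*a1 - a0 - a2 = 0 (mod 5).
  a2 = 2*a1 - a0 mod 5
  a2 = 2*4 - 2 mod 5
  a2 = 8 - 2 mod 5
  a2 = 6 mod 5 = 1
Step 2: The trefoil has determinant 3.
  Number of Fox p-colorings (p prime) is p^2 if p = 3, else p.
  Since 5 does not divide 3, only trivial (constant) colorings exist.
  (So the trial a0 = 2, a1 = 4 with a0 != a1 does NOT extend to a valid coloring of the whole trefoil: the other two crossing relations require 3*(a1 - a0) = 0 (mod 5), which fails.)
  Total colorings = 5
Step 3: a2 = 1, total Fox 5-colorings = 5

1


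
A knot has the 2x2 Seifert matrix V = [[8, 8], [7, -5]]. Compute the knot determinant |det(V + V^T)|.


Step 1: Form V + V^T where V = [[8, 8], [7, -5]]
  V^T = [[8, 7], [8, -5]]
  V + V^T = [[16, 15], [15, -10]]
Step 2: det(V + V^T) = 16*(-10) - 15*15
  = -160 - 225 = -385
Step 3: Knot determinant = |det(V + V^T)| = |-385| = 385

385


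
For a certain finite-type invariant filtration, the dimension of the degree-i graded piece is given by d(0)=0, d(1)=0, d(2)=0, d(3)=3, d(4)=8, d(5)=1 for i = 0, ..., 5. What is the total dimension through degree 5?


Total dimension = d(0) + d(1) + ... + d(5)
= 0 + 0 + 0 + 3 + 8 + 1
= 12

12


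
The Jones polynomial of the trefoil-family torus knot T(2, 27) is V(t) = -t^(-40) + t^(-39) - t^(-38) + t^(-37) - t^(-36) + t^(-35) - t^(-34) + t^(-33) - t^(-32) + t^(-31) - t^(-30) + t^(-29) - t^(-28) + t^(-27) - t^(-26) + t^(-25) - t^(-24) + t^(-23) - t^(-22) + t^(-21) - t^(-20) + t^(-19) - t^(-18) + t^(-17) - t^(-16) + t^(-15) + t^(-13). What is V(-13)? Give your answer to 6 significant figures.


Substituting t = -13 into V(t) = -t^(-40) + t^(-39) - t^(-38) + t^(-37) - t^(-36) + t^(-35) - t^(-34) + t^(-33) - t^(-32) + t^(-31) - t^(-30) + t^(-29) - t^(-28) + t^(-27) - t^(-26) + t^(-25) - t^(-24) + t^(-23) - t^(-22) + t^(-21) - t^(-20) + t^(-19) - t^(-18) + t^(-17) - t^(-16) + t^(-15) + t^(-13):
  (-)t^(-40) = -2.76864e-45
  (+)t^(-39) = -3.59923e-44
  (-)t^(-38) = -4.679e-43
  (+)t^(-37) = -6.08269e-42
  (-)t^(-36) = -7.9075e-41
  (+)t^(-35) = -1.02798e-39
  (-)t^(-34) = -1.33637e-38
  (+)t^(-33) = -1.73728e-37
  (-)t^(-32) = -2.25846e-36
  (+)t^(-31) = -2.936e-35
  (-)t^(-30) = -3.8168e-34
  (+)t^(-29) = -4.96184e-33
  (-)t^(-28) = -6.45039e-32
  (+)t^(-27) = -8.38551e-31
  (-)t^(-26) = -1.09012e-29
  (+)t^(-25) = -1.41715e-28
  (-)t^(-24) = -1.8423e-27
  (+)t^(-23) = -2.39499e-26
  (-)t^(-22) = -3.11348e-25
  (+)t^(-21) = -4.04753e-24
  (-)t^(-20) = -5.26178e-23
  (+)t^(-19) = -6.84032e-22
  (-)t^(-18) = -8.89241e-21
  (+)t^(-17) = -1.15601e-19
  (-)t^(-16) = -1.50282e-18
  (+)t^(-15) = -1.95366e-17
  (+)t^(-13) = -3.30169e-15
Sum = (-2.76864e-45) + (-3.59923e-44) + (-4.679e-43) + (-6.08269e-42) + (-7.9075e-41) + (-1.02798e-39) + (-1.33637e-38) + (-1.73728e-37) + (-2.25846e-36) + (-2.936e-35) + (-3.8168e-34) + (-4.96184e-33) + (-6.45039e-32) + (-8.38551e-31) + (-1.09012e-29) + (-1.41715e-28) + (-1.8423e-27) + (-2.39499e-26) + (-3.11348e-25) + (-4.04753e-24) + (-5.26178e-23) + (-6.84032e-22) + (-8.89241e-21) + (-1.15601e-19) + (-1.50282e-18) + (-1.95366e-17) + (-3.30169e-15)
= -3.322855641e-15
Rounded to 6 significant figures: -3.32286e-15

-3.32286e-15


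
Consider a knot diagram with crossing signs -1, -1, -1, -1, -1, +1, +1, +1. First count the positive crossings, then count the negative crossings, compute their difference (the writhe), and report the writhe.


Step 1: Count positive crossings (+1).
Positive crossings: 3
Step 2: Count negative crossings (-1).
Negative crossings: 5
Step 3: Writhe = (positive) - (negative)
w = 3 - 5 = -2
Step 4: |w| = 2, and w is negative

-2


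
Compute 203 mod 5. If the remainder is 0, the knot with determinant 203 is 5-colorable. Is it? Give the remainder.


Step 1: A knot is p-colorable if and only if p divides its determinant.
Step 2: Compute 203 mod 5.
203 = 40 * 5 + 3
Step 3: 203 mod 5 = 3
Step 4: The knot is 5-colorable: no

3


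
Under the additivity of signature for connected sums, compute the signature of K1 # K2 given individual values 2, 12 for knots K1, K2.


The signature is additive under connected sum.
signature(K1 # K2) = (2) + (12)
= 14

14


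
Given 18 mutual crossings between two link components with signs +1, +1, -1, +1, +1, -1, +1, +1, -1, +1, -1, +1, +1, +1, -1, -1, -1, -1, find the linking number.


Step 1: Count positive crossings: 10
Step 2: Count negative crossings: 8
Step 3: Sum of signs = 10 - 8 = 2
Step 4: Linking number = sum/2 = 2/2 = 1

1


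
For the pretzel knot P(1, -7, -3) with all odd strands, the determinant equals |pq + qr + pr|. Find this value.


Step 1: Compute pq + qr + pr.
pq = 1*(-7) = -7
qr = (-7)*(-3) = 21
pr = 1*(-3) = -3
pq + qr + pr = -7 + 21 + (-3) = 11
Step 2: Take absolute value.
det(P(1,-7,-3)) = |11| = 11

11


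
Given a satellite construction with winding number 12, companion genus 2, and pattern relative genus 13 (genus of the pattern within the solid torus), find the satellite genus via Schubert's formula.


Schubert: g(satellite) = g_rel(pattern) + |winding| * g(companion),
where g_rel(pattern) is the genus of the pattern relative to the solid torus.
= 13 + 12 * 2
= 13 + 24 = 37

37


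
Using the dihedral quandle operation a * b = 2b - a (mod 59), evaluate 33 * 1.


33 * 1 = 2*1 - 33 mod 59
= 2 - 33 mod 59
= -31 mod 59 = 28

28


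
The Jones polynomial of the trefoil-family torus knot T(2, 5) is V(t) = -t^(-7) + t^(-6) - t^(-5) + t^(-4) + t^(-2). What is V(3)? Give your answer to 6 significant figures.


Substituting t = 3 into V(t) = -t^(-7) + t^(-6) - t^(-5) + t^(-4) + t^(-2):
  (-)t^(-7) = -0.000457247
  (+)t^(-6) = 0.00137174
  (-)t^(-5) = -0.00411523
  (+)t^(-4) = 0.0123457
  (+)t^(-2) = 0.111111
Sum = (-0.000457247) + (0.00137174) + (-0.00411523) + (0.0123457) + (0.111111)
= 0.1202560585
Rounded to 6 significant figures: 0.120256

0.120256


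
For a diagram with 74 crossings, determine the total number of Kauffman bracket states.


Each crossing contributes 2 choices (A-smoothing or B-smoothing).
Total states = 2^74 = 18889465931478580854784

18889465931478580854784


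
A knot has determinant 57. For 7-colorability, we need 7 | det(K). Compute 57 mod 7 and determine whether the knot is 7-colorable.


Step 1: A knot is p-colorable if and only if p divides its determinant.
Step 2: Compute 57 mod 7.
57 = 8 * 7 + 1
Step 3: 57 mod 7 = 1
Step 4: The knot is 7-colorable: no

1


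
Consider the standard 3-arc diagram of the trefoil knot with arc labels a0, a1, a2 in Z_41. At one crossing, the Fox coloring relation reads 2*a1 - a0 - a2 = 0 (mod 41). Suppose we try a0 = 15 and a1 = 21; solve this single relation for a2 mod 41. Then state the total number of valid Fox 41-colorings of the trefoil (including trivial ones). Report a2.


Step 1: Apply the given crossing relation 2*a1 - a0 - a2 = 0 (mod 41).
  a2 = 2*a1 - a0 mod 41
  a2 = 2*21 - 15 mod 41
  a2 = 42 - 15 mod 41
  a2 = 27 mod 41 = 27
Step 2: The trefoil has determinant 3.
  Number of Fox p-colorings (p prime) is p^2 if p = 3, else p.
  Since 41 does not divide 3, only trivial (constant) colorings exist.
  (So the trial a0 = 15, a1 = 21 with a0 != a1 does NOT extend to a valid coloring of the whole trefoil: the other two crossing relations require 3*(a1 - a0) = 0 (mod 41), which fails.)
  Total colorings = 41
Step 3: a2 = 27, total Fox 41-colorings = 41

27
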